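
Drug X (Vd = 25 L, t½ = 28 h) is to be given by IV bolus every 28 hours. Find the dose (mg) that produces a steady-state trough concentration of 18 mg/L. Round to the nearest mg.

τ/t½ = 28/28 ≈ 1, so f = (1/2)^(28/28) ≈ 0.500000.
Cmin,ss = (D/Vd)·f/(1−f), so D = Cmin,ss·Vd·(1−f)/f.
D = 18 × 25 × (1−f)/f ≈ 18 × 25 × 1.00000 ≈ 450.00 mg.

450 mg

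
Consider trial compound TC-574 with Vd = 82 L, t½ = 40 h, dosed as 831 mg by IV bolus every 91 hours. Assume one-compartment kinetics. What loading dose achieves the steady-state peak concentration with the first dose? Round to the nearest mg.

f = (1/2)^(91/40) ≈ 0.206613; accumulation ratio R = 1/(1−f) ≈ 1.26042.
Loading dose to hit Cmax,ss on first dose: D_load = D_maint·R ≈ 831 × 1.26042 ≈ 1047.41 mg.

1047 mg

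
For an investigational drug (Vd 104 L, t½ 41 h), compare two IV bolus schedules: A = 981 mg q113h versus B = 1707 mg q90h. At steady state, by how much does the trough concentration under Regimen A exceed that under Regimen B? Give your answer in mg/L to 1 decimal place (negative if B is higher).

Regimen A: f = (1/2)^(113/41) ≈ 0.1480; Cmin,ss = (981/104)·f/(1−f) ≈ 1.639 mg/L.
Regimen B: f = (1/2)^(90/41) ≈ 0.2184; Cmin,ss = (1707/104)·f/(1−f) ≈ 4.586 mg/L.
Difference ≈ 1.639 − 4.586 ≈ -2.947 mg/L.

-2.9 mg/L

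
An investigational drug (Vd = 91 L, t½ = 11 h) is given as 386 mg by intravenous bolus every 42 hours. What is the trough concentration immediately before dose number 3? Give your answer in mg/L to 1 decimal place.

0.3 mg/L

f = (1/2)^(τ/t½) = (1/2)^(42/11) ≈ 0.0709.
C₀ = D/Vd = 386/91 ≈ 4.242 mg/L.
Before the 3rd dose, 2 doses have been given. Superposition: Cmin = C₀·(f + f²).
≈ 4.242 × (0.0709 + 0.0050) ≈ 4.242 × 0.0759 ≈ 0.322 mg/L.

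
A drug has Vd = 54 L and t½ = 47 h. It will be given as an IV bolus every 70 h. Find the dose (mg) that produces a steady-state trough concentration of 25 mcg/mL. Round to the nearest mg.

2440 mg

τ/t½ = 70/47 ≈ 1.4894, so f = (1/2)^(70/47) ≈ 0.356170.
Cmin,ss = (D/Vd)·f/(1−f), so D = Cmin,ss·Vd·(1−f)/f.
D = 25 × 54 × (1−f)/f ≈ 25 × 54 × 1.80765 ≈ 2440.33 mg.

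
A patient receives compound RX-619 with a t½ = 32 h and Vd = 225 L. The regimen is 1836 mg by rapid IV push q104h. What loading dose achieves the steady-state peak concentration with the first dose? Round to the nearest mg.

2052 mg

f = (1/2)^(104/32) ≈ 0.105112; accumulation ratio R = 1/(1−f) ≈ 1.11746.
Loading dose to hit Cmax,ss on first dose: D_load = D_maint·R ≈ 1836 × 1.11746 ≈ 2051.66 mg.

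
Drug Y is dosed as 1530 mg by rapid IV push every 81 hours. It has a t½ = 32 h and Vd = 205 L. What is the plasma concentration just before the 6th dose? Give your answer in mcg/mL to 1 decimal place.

f = (1/2)^(τ/t½) = (1/2)^(81/32) ≈ 0.1730.
C₀ = D/Vd = 1530/205 ≈ 7.463 mcg/mL.
Before the 6th dose, 5 doses have been given. Superposition: Cmin = C₀·(f + f² + … + f^5).
≈ 7.463 × (0.1730 + 0.0299 + 0.0052 + 0.0009 + 0.0002) ≈ 7.463 × 0.2092 ≈ 1.561 mcg/mL.

1.6 mcg/mL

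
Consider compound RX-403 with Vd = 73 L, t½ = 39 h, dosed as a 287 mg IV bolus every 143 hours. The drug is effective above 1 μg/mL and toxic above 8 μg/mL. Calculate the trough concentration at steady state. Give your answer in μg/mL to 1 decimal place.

0.3 μg/mL

k = ln2/t½ = ln2/39 ≈ 0.017773 h⁻¹; fraction remaining f = e^(−kτ) = e^(−0.017773×143) ≈ 0.0787.
At steady state, accumulation factor R = 1/(1 − e^(−kτ)) ≈ 1.0854.
Single-dose peak C₀ = D/Vd = 287/73 ≈ 3.932 μg/mL.
Steady-state peak Cmax,ss = C₀·R ≈ 3.932 × 1.0854 ≈ 4.268 μg/mL.
One interval later, Cmin,ss = Cmax,ss·e^(−kτ) ≈ 4.268 × 0.0787 ≈ 0.336 μg/mL.
Trough 0.3 μg/mL vs MEC 1 μg/mL: subtherapeutic.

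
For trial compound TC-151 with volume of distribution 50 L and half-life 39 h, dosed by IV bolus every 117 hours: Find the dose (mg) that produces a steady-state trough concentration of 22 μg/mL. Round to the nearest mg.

7700 mg

τ/t½ = 117/39 ≈ 3, so f = (1/2)^(117/39) ≈ 0.125000.
Cmin,ss = (D/Vd)·f/(1−f), so D = Cmin,ss·Vd·(1−f)/f.
D = 22 × 50 × (1−f)/f ≈ 22 × 50 × 7.00000 ≈ 7700.00 mg.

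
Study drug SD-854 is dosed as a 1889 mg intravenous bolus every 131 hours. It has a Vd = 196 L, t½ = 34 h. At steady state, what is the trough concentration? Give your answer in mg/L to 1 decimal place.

0.7 mg/L

k = ln2/t½ = ln2/34 ≈ 0.020387 h⁻¹; fraction remaining f = e^(−kτ) = e^(−0.020387×131) ≈ 0.0692.
Accumulation ratio R = 1/(1 − f) ≈ 1/0.9308 ≈ 1.0743.
Single-dose peak C₀ = D/Vd = 1889/196 ≈ 9.638 mg/L.
Cmax,ss = C₀/(1 − f) ≈ 9.638/0.9308 ≈ 10.355 mg/L.
One interval later, Cmin,ss = Cmax,ss·e^(−kτ) ≈ 10.355 × 0.0692 ≈ 0.717 mg/L.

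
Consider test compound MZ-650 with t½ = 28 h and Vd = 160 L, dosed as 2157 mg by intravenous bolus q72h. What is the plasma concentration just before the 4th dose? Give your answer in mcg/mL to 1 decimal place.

f = (1/2)^(τ/t½) = (1/2)^(72/28) ≈ 0.1682.
C₀ = D/Vd = 2157/160 ≈ 13.481 mcg/mL.
Before the 4th dose, 3 doses have been given. Superposition: Cmin = C₀·(f + f² + … + f^3).
≈ 13.481 × (0.1682 + 0.0283 + 0.0048) ≈ 13.481 × 0.2013 ≈ 2.714 mcg/mL.

2.7 mcg/mL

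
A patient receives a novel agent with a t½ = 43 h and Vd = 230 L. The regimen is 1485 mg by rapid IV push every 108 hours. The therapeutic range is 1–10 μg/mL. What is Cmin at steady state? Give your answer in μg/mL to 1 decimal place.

k = ln2/t½ = ln2/43 ≈ 0.016120 h⁻¹; fraction remaining f = e^(−kτ) = e^(−0.016120×108) ≈ 0.1754.
Single-dose peak C₀ = D/Vd = 1485/230 ≈ 6.457 μg/mL.
Steady-state trough Cmin,ss = C₀·f/(1−f) ≈ 6.457 × 0.1754/0.8246 ≈ 1.373 μg/mL.
Trough 1.4 μg/mL vs MEC 1 μg/mL: adequate.

1.4 μg/mL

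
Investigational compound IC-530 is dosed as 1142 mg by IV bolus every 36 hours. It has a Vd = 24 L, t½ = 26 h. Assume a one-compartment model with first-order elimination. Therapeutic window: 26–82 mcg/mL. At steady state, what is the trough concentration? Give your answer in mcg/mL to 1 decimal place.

Over one 36-h interval, 36/26 ≈ 1.3846 half-lives elapse, leaving f ≈ 0.3830 of each dose.
Single-dose peak C₀ = D/Vd = 1142/24 ≈ 47.583 mcg/mL.
Steady-state trough Cmin,ss = C₀·f/(1−f) ≈ 47.583 × 0.3830/0.6170 ≈ 29.537 mcg/mL.
Trough 29.5 mcg/mL vs MEC 26 mcg/mL: adequate.

29.5 mcg/mL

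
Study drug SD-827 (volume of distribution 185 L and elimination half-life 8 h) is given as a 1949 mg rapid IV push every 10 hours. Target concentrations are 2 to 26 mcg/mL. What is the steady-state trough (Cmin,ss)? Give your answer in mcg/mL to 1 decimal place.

τ/t½ = 10/8 ≈ 1.25, so fraction remaining f = (1/2)^(10/8) ≈ 0.4204.
Each bolus raises the concentration by D/Vd = 1949/185 ≈ 10.535 mcg/mL.
Steady-state trough Cmin,ss = C₀·f/(1−f) ≈ 10.535 × 0.4204/0.5796 ≈ 7.641 mcg/mL.
Trough 7.6 mcg/mL vs MEC 2 mcg/mL: adequate.

7.6 mcg/mL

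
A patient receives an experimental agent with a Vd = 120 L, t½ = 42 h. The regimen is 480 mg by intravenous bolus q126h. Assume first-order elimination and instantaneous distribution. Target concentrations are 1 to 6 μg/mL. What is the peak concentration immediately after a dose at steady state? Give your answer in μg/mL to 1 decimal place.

4.6 μg/mL

The dosing interval is 3 half-lives, so f = 2^(−3) = 0.125.
Accumulation ratio R = 1/(1 − f) = 1/0.875 = 8/7.
Single-dose peak C₀ = D/Vd = 480/120 = 4 μg/mL.
Steady-state peak Cmax,ss = C₀·R = 4 × 8/7 ≈ 4.571 μg/mL.
Peak 4.6 μg/mL vs MTC 6 μg/mL: below toxic threshold.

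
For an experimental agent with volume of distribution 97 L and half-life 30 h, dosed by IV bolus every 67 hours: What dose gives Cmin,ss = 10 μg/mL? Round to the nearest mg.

τ/t½ = 67/30 ≈ 2.2333, so f = (1/2)^(67/30) ≈ 0.212667.
Cmin,ss = (D/Vd)·f/(1−f), so D = Cmin,ss·Vd·(1−f)/f.
D = 10 × 97 × (1−f)/f ≈ 10 × 97 × 3.70219 ≈ 3591.12 mg.

3591 mg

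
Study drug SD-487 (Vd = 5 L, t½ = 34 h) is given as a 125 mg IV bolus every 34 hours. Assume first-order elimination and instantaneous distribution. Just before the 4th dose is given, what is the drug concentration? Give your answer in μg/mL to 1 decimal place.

f = (1/2)^(τ/t½) = (1/2)^(34/34) ≈ 0.5000.
C₀ = D/Vd = 125/5 ≈ 25.000 μg/mL.
Before the 4th dose, 3 doses have been given. Superposition: Cmin = C₀·(f + f² + … + f^3).
≈ 25.000 × (0.5000 + 0.2500 + 0.1250) ≈ 25.000 × 0.8750 ≈ 21.875 μg/mL.

21.9 μg/mL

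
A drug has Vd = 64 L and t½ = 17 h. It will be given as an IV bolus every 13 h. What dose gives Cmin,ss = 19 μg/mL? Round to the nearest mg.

τ/t½ = 13/17 ≈ 0.76471, so f = (1/2)^(13/17) ≈ 0.588573.
Cmin,ss = (D/Vd)·f/(1−f), so D = Cmin,ss·Vd·(1−f)/f.
D = 19 × 64 × (1−f)/f ≈ 19 × 64 × 0.69902 ≈ 850.01 mg.

850 mg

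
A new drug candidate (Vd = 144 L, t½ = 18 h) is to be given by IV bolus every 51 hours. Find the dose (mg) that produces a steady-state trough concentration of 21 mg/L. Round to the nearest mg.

τ/t½ = 51/18 ≈ 2.8333, so f = (1/2)^(51/18) ≈ 0.140308.
Cmin,ss = (D/Vd)·f/(1−f), so D = Cmin,ss·Vd·(1−f)/f.
D = 21 × 144 × (1−f)/f ≈ 21 × 144 × 6.12718 ≈ 18528.59 mg.

18529 mg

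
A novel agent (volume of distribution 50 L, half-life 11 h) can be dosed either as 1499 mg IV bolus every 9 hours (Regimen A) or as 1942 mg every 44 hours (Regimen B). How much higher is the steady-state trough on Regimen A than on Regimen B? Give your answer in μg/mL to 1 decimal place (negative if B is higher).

Regimen A: f = (1/2)^(9/11) ≈ 0.5672; Cmin,ss = (1499/50)·f/(1−f) ≈ 39.290 μg/mL.
Regimen B: f = (1/2)^(44/11) ≈ 0.0625; Cmin,ss = (1942/50)·f/(1−f) ≈ 2.589 μg/mL.
Difference ≈ 39.290 − 2.589 ≈ 36.701 μg/mL.

36.7 μg/mL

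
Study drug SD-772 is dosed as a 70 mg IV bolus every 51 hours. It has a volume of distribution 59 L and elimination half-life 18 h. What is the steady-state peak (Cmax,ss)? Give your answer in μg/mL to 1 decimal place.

τ/t½ = 51/18 ≈ 2.8333, so fraction remaining f = (1/2)^(51/18) ≈ 0.1403.
Accumulation ratio R = 1/(1 − f) ≈ 1/0.8597 ≈ 1.1632.
Each bolus raises the concentration by D/Vd = 70/59 ≈ 1.186 μg/mL.
Steady-state peak Cmax,ss = C₀·R ≈ 1.186 × 1.1632 ≈ 1.380 μg/mL.

1.4 μg/mL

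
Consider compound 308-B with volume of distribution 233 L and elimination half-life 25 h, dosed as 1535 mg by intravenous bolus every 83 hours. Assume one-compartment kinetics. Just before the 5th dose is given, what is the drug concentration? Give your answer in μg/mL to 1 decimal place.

0.7 μg/mL

f = (1/2)^(τ/t½) = (1/2)^(83/25) ≈ 0.1001.
C₀ = D/Vd = 1535/233 ≈ 6.588 μg/mL.
Before the 5th dose, 4 doses have been given. Superposition: Cmin = C₀·(f + f² + … + f^4).
≈ 6.588 × (0.1001 + 0.0100 + 0.0010 + 0.0001) ≈ 6.588 × 0.1112 ≈ 0.733 μg/mL.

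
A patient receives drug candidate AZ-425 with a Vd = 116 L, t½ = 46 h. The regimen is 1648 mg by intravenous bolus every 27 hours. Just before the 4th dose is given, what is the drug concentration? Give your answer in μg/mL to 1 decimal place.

f = (1/2)^(τ/t½) = (1/2)^(27/46) ≈ 0.6657.
C₀ = D/Vd = 1648/116 ≈ 14.207 μg/mL.
Before the 4th dose, 3 doses have been given. Superposition: Cmin = C₀·(f + f² + … + f^3).
≈ 14.207 × (0.6657 + 0.4432 + 0.2950) ≈ 14.207 × 1.4039 ≈ 19.945 μg/mL.

19.9 μg/mL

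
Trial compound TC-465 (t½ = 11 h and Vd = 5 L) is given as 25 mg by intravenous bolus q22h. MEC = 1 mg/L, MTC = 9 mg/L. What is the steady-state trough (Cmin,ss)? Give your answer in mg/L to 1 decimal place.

1.7 mg/L

The dosing interval is 2 half-lives, so f = 2^(−2) = 0.25.
Accumulation ratio R = 1/(1 − f) = 1/0.75 = 4/3.
Single-dose peak C₀ = D/Vd = 25/5 = 5 mg/L.
Steady-state peak Cmax,ss = C₀·R = 5 × 4/3 ≈ 6.667 mg/L.
Steady-state trough Cmin,ss = Cmax,ss·f ≈ 6.667 × 0.25 ≈ 1.667 mg/L.
Trough 1.7 mg/L vs MEC 1 mg/L: adequate.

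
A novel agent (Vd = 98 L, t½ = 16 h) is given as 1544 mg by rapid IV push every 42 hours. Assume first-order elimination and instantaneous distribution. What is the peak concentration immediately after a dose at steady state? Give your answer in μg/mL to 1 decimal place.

τ/t½ = 42/16 ≈ 2.625, so fraction remaining f = (1/2)^(42/16) ≈ 0.1621.
Accumulation ratio R = 1/(1 − f) ≈ 1/0.8379 ≈ 1.1935.
Each bolus raises the concentration by D/Vd = 1544/98 ≈ 15.755 μg/mL.
Cmax,ss = C₀/(1 − f) ≈ 15.755/0.8379 ≈ 18.803 μg/mL.

18.8 μg/mL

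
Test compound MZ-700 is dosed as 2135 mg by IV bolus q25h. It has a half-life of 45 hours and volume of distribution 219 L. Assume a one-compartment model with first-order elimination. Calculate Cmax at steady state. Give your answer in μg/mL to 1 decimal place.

k = ln2/t½ = ln2/45 ≈ 0.015403 h⁻¹; fraction remaining f = e^(−kτ) = e^(−0.015403×25) ≈ 0.6804.
At steady state, accumulation factor R = 1/(1 − e^(−kτ)) ≈ 3.1289.
Single-dose peak C₀ = D/Vd = 2135/219 ≈ 9.749 μg/mL.
Steady-state peak Cmax,ss = C₀·R ≈ 9.749 × 3.1289 ≈ 30.504 μg/mL.

30.5 μg/mL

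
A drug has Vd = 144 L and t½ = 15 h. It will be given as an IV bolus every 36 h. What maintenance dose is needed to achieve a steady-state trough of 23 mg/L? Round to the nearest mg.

τ/t½ = 36/15 ≈ 2.4, so f = (1/2)^(36/15) ≈ 0.189465.
Cmin,ss = (D/Vd)·f/(1−f), so D = Cmin,ss·Vd·(1−f)/f.
D = 23 × 144 × (1−f)/f ≈ 23 × 144 × 4.27802 ≈ 14168.80 mg.

14169 mg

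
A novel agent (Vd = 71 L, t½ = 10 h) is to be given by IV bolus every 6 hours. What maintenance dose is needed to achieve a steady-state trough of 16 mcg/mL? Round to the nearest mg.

τ/t½ = 6/10 ≈ 0.6, so f = (1/2)^(6/10) ≈ 0.659754.
Cmin,ss = (D/Vd)·f/(1−f), so D = Cmin,ss·Vd·(1−f)/f.
D = 16 × 71 × (1−f)/f ≈ 16 × 71 × 0.51572 ≈ 585.86 mg.

586 mg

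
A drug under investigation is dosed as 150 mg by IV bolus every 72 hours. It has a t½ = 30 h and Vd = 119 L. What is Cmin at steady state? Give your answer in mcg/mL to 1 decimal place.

Over one 72-h interval, 72/30 ≈ 2.4 half-lives elapse, leaving f ≈ 0.1895 of each dose.
Accumulation ratio R = 1/(1 − f) ≈ 1/0.8105 ≈ 1.2338.
Single-dose peak C₀ = D/Vd = 150/119 ≈ 1.261 mcg/mL.
Cmax,ss = C₀/(1 − f) ≈ 1.261/0.8105 ≈ 1.556 mcg/mL.
Steady-state trough Cmin,ss = Cmax,ss·f ≈ 1.556 × 0.1895 ≈ 0.295 mcg/mL.

0.3 mcg/mL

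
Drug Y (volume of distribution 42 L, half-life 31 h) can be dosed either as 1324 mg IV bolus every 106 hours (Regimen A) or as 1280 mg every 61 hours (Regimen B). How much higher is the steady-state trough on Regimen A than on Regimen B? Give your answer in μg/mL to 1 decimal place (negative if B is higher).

Regimen A: f = (1/2)^(106/31) ≈ 0.0935; Cmin,ss = (1324/42)·f/(1−f) ≈ 3.251 μg/mL.
Regimen B: f = (1/2)^(61/31) ≈ 0.2557; Cmin,ss = (1280/42)·f/(1−f) ≈ 10.470 μg/mL.
Difference ≈ 3.251 − 10.470 ≈ -7.219 μg/mL.

-7.2 μg/mL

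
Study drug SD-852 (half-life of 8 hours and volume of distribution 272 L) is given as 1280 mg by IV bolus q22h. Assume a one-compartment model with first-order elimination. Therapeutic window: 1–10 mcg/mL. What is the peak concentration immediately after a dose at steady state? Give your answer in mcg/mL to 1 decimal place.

k = ln2/t½ = ln2/8 ≈ 0.086643 h⁻¹; fraction remaining f = e^(−kτ) = e^(−0.086643×22) ≈ 0.1487.
At steady state, accumulation factor R = 1/(1 − e^(−kτ)) ≈ 1.1747.
Each bolus raises the concentration by D/Vd = 1280/272 ≈ 4.706 mcg/mL.
Cmax,ss = C₀/(1 − f) ≈ 4.706/0.8513 ≈ 5.528 mcg/mL.
Peak 5.5 mcg/mL vs MTC 10 mcg/mL: below toxic threshold.

5.5 mcg/mL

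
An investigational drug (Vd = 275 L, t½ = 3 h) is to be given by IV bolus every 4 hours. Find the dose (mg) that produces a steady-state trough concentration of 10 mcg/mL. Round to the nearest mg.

4180 mg

τ/t½ = 4/3 ≈ 1.3333, so f = (1/2)^(4/3) ≈ 0.396850.
Cmin,ss = (D/Vd)·f/(1−f), so D = Cmin,ss·Vd·(1−f)/f.
D = 10 × 275 × (1−f)/f ≈ 10 × 275 × 1.51984 ≈ 4179.56 mg.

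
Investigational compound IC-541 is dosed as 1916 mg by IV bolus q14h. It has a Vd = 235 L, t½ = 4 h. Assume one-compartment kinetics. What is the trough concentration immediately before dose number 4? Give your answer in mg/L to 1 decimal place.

f = (1/2)^(τ/t½) = (1/2)^(14/4) ≈ 0.0884.
C₀ = D/Vd = 1916/235 ≈ 8.153 mg/L.
Before the 4th dose, 3 doses have been given. Superposition: Cmin = C₀·(f + f² + … + f^3).
≈ 8.153 × (0.0884 + 0.0078 + 0.0007) ≈ 8.153 × 0.0969 ≈ 0.790 mg/L.

0.8 mg/L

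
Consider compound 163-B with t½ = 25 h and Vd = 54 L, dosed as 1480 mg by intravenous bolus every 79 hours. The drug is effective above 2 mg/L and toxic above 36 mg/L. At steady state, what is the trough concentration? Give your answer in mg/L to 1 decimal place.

τ/t½ = 79/25 ≈ 3.16, so fraction remaining f = (1/2)^(79/25) ≈ 0.1119.
Accumulation ratio R = 1/(1 − f) ≈ 1/0.8881 ≈ 1.1260.
Each bolus raises the concentration by D/Vd = 1480/54 ≈ 27.407 mg/L.
Steady-state peak Cmax,ss = C₀·R ≈ 27.407 × 1.1260 ≈ 30.860 mg/L.
One interval later, Cmin,ss = Cmax,ss·e^(−kτ) ≈ 30.860 × 0.1119 ≈ 3.453 mg/L.
Trough 3.5 mg/L vs MEC 2 mg/L: adequate.

3.5 mg/L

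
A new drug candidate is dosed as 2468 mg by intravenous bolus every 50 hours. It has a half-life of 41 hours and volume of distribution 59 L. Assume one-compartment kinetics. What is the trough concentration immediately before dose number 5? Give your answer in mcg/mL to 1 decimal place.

30.4 mcg/mL

f = (1/2)^(τ/t½) = (1/2)^(50/41) ≈ 0.4294.
C₀ = D/Vd = 2468/59 ≈ 41.831 mcg/mL.
Before the 5th dose, 4 doses have been given. Superposition: Cmin = C₀·(f + f² + … + f^4).
≈ 41.831 × (0.4294 + 0.1844 + 0.0792 + 0.0340) ≈ 41.831 × 0.7270 ≈ 30.411 mcg/mL.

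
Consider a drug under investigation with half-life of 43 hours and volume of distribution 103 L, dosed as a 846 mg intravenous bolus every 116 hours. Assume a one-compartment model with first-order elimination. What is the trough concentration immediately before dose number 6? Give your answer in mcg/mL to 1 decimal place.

1.5 mcg/mL

f = (1/2)^(τ/t½) = (1/2)^(116/43) ≈ 0.1541.
C₀ = D/Vd = 846/103 ≈ 8.214 mcg/mL.
Before the 6th dose, 5 doses have been given. Superposition: Cmin = C₀·(f + f² + … + f^5).
≈ 8.214 × (0.1541 + 0.0237 + 0.0037 + 0.0006 + 0.0001) ≈ 8.214 × 0.1822 ≈ 1.497 mcg/mL.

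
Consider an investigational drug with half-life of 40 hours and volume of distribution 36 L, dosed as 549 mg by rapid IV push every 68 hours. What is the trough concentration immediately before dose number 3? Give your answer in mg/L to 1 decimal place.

f = (1/2)^(τ/t½) = (1/2)^(68/40) ≈ 0.3078.
C₀ = D/Vd = 549/36 ≈ 15.250 mg/L.
Before the 3rd dose, 2 doses have been given. Superposition: Cmin = C₀·(f + f²).
≈ 15.250 × (0.3078 + 0.0947) ≈ 15.250 × 0.4025 ≈ 6.138 mg/L.

6.1 mg/L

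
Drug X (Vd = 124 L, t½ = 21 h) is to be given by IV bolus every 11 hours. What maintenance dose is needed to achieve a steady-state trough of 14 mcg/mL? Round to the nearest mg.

760 mg

τ/t½ = 11/21 ≈ 0.52381, so f = (1/2)^(11/21) ≈ 0.695533.
Cmin,ss = (D/Vd)·f/(1−f), so D = Cmin,ss·Vd·(1−f)/f.
D = 14 × 124 × (1−f)/f ≈ 14 × 124 × 0.43775 ≈ 759.93 mg.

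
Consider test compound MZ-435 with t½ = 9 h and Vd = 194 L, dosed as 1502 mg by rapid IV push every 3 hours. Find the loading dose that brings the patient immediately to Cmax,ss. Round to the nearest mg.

f = (1/2)^(3/9) ≈ 0.793701; accumulation ratio R = 1/(1−f) ≈ 4.84733.
Loading dose to hit Cmax,ss on first dose: D_load = D_maint·R ≈ 1502 × 4.84733 ≈ 7280.69 mg.

7281 mg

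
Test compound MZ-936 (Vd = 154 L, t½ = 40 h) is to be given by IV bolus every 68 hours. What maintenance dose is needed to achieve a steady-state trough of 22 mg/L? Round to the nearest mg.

τ/t½ = 68/40 ≈ 1.7, so f = (1/2)^(68/40) ≈ 0.307786.
Cmin,ss = (D/Vd)·f/(1−f), so D = Cmin,ss·Vd·(1−f)/f.
D = 22 × 154 × (1−f)/f ≈ 22 × 154 × 2.24901 ≈ 7619.65 mg.

7620 mg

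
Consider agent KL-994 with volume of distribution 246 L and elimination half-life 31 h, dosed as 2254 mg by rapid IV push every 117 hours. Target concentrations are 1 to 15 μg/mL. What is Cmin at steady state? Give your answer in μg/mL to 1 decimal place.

Over one 117-h interval, 117/31 ≈ 3.7742 half-lives elapse, leaving f ≈ 0.0731 of each dose.
Each bolus raises the concentration by D/Vd = 2254/246 ≈ 9.163 μg/mL.
Steady-state trough Cmin,ss = C₀·f/(1−f) ≈ 9.163 × 0.0731/0.9269 ≈ 0.723 μg/mL.
Trough 0.7 μg/mL vs MEC 1 μg/mL: subtherapeutic.

0.7 μg/mL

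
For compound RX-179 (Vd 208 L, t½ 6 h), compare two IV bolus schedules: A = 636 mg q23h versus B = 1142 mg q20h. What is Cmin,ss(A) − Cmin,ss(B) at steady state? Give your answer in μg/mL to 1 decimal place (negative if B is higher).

Regimen A: f = (1/2)^(23/6) ≈ 0.0702; Cmin,ss = (636/208)·f/(1−f) ≈ 0.231 μg/mL.
Regimen B: f = (1/2)^(20/6) ≈ 0.0992; Cmin,ss = (1142/208)·f/(1−f) ≈ 0.605 μg/mL.
Difference ≈ 0.231 − 0.605 ≈ -0.374 μg/mL.

-0.4 μg/mL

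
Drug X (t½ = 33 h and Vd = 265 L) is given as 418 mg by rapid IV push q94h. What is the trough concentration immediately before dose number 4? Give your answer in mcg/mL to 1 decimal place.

f = (1/2)^(τ/t½) = (1/2)^(94/33) ≈ 0.1388.
C₀ = D/Vd = 418/265 ≈ 1.577 mcg/mL.
Before the 4th dose, 3 doses have been given. Superposition: Cmin = C₀·(f + f² + … + f^3).
≈ 1.577 × (0.1388 + 0.0193 + 0.0027) ≈ 1.577 × 0.1608 ≈ 0.254 mcg/mL.

0.3 mcg/mL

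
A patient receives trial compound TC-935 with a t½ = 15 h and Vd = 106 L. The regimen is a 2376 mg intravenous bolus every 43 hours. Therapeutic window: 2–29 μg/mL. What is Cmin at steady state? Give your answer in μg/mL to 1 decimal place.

3.6 μg/mL

τ/t½ = 43/15 ≈ 2.8667, so fraction remaining f = (1/2)^(43/15) ≈ 0.1371.
Each bolus raises the concentration by D/Vd = 2376/106 ≈ 22.415 μg/mL.
Steady-state trough Cmin,ss = C₀·f/(1−f) ≈ 22.415 × 0.1371/0.8629 ≈ 3.561 μg/mL.
Trough 3.6 μg/mL vs MEC 2 μg/mL: adequate.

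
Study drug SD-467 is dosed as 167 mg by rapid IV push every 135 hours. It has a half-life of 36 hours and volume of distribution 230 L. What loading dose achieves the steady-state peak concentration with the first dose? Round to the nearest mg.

180 mg

f = (1/2)^(135/36) ≈ 0.074325; accumulation ratio R = 1/(1−f) ≈ 1.08029.
Loading dose to hit Cmax,ss on first dose: D_load = D_maint·R ≈ 167 × 1.08029 ≈ 180.41 mg.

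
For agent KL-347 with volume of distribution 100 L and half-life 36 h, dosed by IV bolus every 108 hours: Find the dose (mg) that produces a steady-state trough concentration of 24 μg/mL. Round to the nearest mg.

τ/t½ = 108/36 ≈ 3, so f = (1/2)^(108/36) ≈ 0.125000.
Cmin,ss = (D/Vd)·f/(1−f), so D = Cmin,ss·Vd·(1−f)/f.
D = 24 × 100 × (1−f)/f ≈ 24 × 100 × 7.00000 ≈ 16800.00 mg.

16800 mg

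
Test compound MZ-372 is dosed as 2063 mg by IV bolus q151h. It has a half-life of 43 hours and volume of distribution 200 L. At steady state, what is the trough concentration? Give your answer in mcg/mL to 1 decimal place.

τ/t½ = 151/43 ≈ 3.5116, so fraction remaining f = (1/2)^(151/43) ≈ 0.0877.
Each bolus raises the concentration by D/Vd = 2063/200 ≈ 10.315 mcg/mL.
Steady-state trough Cmin,ss = C₀·f/(1−f) ≈ 10.315 × 0.0877/0.9123 ≈ 0.992 mcg/mL.

1.0 mcg/mL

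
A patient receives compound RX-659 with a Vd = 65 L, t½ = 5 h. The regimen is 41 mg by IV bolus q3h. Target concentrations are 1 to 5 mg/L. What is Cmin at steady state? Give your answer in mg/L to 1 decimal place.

τ/t½ = 3/5 ≈ 0.6, so fraction remaining f = (1/2)^(3/5) ≈ 0.6598.
Accumulation ratio R = 1/(1 − f) ≈ 1/0.3402 ≈ 2.9394.
Single-dose peak C₀ = D/Vd = 41/65 ≈ 0.631 mg/L.
Steady-state peak Cmax,ss = C₀·R ≈ 0.631 × 2.9394 ≈ 1.855 mg/L.
Steady-state trough Cmin,ss = Cmax,ss·f ≈ 1.855 × 0.6598 ≈ 1.224 mg/L.
Trough 1.2 mg/L vs MEC 1 mg/L: adequate.

1.2 mg/L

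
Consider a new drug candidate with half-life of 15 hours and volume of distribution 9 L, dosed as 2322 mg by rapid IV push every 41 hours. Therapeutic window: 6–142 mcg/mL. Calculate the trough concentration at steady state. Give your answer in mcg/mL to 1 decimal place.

45.7 mcg/mL

k = ln2/t½ = ln2/15 ≈ 0.046210 h⁻¹; fraction remaining f = e^(−kτ) = e^(−0.046210×41) ≈ 0.1504.
At steady state, accumulation factor R = 1/(1 − e^(−kτ)) ≈ 1.1770.
Each bolus raises the concentration by D/Vd = 2322/9 ≈ 258.000 mcg/mL.
Steady-state peak Cmax,ss = C₀·R ≈ 258.000 × 1.1770 ≈ 303.666 mcg/mL.
Steady-state trough Cmin,ss = Cmax,ss·f ≈ 303.666 × 0.1504 ≈ 45.671 mcg/mL.
Trough 45.7 mcg/mL vs MEC 6 mcg/mL: adequate.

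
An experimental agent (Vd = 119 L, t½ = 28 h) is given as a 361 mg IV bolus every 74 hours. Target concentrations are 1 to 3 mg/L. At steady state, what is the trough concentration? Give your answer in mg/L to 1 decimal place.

0.6 mg/L

τ/t½ = 74/28 ≈ 2.6429, so fraction remaining f = (1/2)^(74/28) ≈ 0.1601.
Single-dose peak C₀ = D/Vd = 361/119 ≈ 3.034 mg/L.
Steady-state trough Cmin,ss = C₀·f/(1−f) ≈ 3.034 × 0.1601/0.8399 ≈ 0.578 mg/L.
Trough 0.6 mg/L vs MEC 1 mg/L: subtherapeutic.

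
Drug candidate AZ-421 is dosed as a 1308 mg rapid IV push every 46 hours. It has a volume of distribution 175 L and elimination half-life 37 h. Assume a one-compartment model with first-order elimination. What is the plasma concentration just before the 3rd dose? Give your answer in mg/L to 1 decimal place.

4.5 mg/L

f = (1/2)^(τ/t½) = (1/2)^(46/37) ≈ 0.4224.
C₀ = D/Vd = 1308/175 ≈ 7.474 mg/L.
Before the 3rd dose, 2 doses have been given. Superposition: Cmin = C₀·(f + f²).
≈ 7.474 × (0.4224 + 0.1784) ≈ 7.474 × 0.6008 ≈ 4.490 mg/L.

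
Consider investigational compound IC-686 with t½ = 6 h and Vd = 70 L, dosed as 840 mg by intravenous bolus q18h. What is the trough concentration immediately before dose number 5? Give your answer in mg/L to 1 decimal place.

1.7 mg/L

f = (1/2)^(τ/t½) = (1/2)^(18/6) ≈ 0.1250.
C₀ = D/Vd = 840/70 ≈ 12.000 mg/L.
Before the 5th dose, 4 doses have been given. Superposition: Cmin = C₀·(f + f² + … + f^4).
≈ 12.000 × (0.1250 + 0.0156 + 0.0020 + 0.0002) ≈ 12.000 × 0.1428 ≈ 1.714 mg/L.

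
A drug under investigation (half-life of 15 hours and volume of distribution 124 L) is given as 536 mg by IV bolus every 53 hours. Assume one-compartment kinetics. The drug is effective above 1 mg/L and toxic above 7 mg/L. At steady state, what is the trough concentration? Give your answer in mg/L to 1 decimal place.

k = ln2/t½ = ln2/15 ≈ 0.046210 h⁻¹; fraction remaining f = e^(−kτ) = e^(−0.046210×53) ≈ 0.0864.
At steady state, accumulation factor R = 1/(1 − e^(−kτ)) ≈ 1.0946.
Single-dose peak C₀ = D/Vd = 536/124 ≈ 4.323 mg/L.
Steady-state peak Cmax,ss = C₀·R ≈ 4.323 × 1.0946 ≈ 4.732 mg/L.
Steady-state trough Cmin,ss = Cmax,ss·f ≈ 4.732 × 0.0864 ≈ 0.409 mg/L.
Trough 0.4 mg/L vs MEC 1 mg/L: subtherapeutic.

0.4 mg/L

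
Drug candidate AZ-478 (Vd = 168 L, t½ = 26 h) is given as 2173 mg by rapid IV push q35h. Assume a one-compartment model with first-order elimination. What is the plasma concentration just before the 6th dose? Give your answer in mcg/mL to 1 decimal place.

f = (1/2)^(τ/t½) = (1/2)^(35/26) ≈ 0.3933.
C₀ = D/Vd = 2173/168 ≈ 12.935 mcg/mL.
Before the 6th dose, 5 doses have been given. Superposition: Cmin = C₀·(f + f² + … + f^5).
≈ 12.935 × (0.3933 + 0.1547 + 0.0608 + 0.0239 + 0.0094) ≈ 12.935 × 0.6421 ≈ 8.306 mcg/mL.

8.3 mcg/mL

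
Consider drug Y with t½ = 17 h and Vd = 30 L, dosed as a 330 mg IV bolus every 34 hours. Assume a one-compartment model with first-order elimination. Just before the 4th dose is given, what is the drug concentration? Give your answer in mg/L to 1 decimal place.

3.6 mg/L

f = (1/2)^(τ/t½) = (1/2)^(34/17) ≈ 0.2500.
C₀ = D/Vd = 330/30 ≈ 11.000 mg/L.
Before the 4th dose, 3 doses have been given. Superposition: Cmin = C₀·(f + f² + … + f^3).
≈ 11.000 × (0.2500 + 0.0625 + 0.0156) ≈ 11.000 × 0.3281 ≈ 3.609 mg/L.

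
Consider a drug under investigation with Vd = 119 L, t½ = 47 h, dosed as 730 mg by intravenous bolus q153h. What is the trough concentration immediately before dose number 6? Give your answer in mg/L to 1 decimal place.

f = (1/2)^(τ/t½) = (1/2)^(153/47) ≈ 0.1047.
C₀ = D/Vd = 730/119 ≈ 6.134 mg/L.
Before the 6th dose, 5 doses have been given. Superposition: Cmin = C₀·(f + f² + … + f^5).
≈ 6.134 × (0.1047 + 0.0110 + 0.0011 + 0.0001 + 0.0000) ≈ 6.134 × 0.1169 ≈ 0.717 mg/L.

0.7 mg/L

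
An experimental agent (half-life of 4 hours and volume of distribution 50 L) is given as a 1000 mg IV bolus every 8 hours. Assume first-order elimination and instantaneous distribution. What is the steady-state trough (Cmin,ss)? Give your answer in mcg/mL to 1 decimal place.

6.7 mcg/mL

The dosing interval is 2 half-lives, so f = 2^(−2) = 0.25.
At steady state, R = 1/(1 − 0.25) = 4/3.
Single-dose peak C₀ = D/Vd = 1000/50 = 20 mcg/mL.
Steady-state peak Cmax,ss = C₀·R = 20 × 4/3 ≈ 26.667 mcg/mL.
Steady-state trough Cmin,ss = Cmax,ss·f ≈ 26.667 × 0.25 ≈ 6.667 mcg/mL.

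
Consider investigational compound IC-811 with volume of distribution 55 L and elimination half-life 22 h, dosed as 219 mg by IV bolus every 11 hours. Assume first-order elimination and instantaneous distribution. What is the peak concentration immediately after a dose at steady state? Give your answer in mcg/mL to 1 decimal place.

Over one 11-h interval, 11/22 ≈ 0.5 half-lives elapse, leaving f ≈ 0.7071 of each dose.
Accumulation ratio R = 1/(1 − f) ≈ 1/0.2929 ≈ 3.4141.
Each bolus raises the concentration by D/Vd = 219/55 ≈ 3.982 mcg/mL.
Cmax,ss = C₀/(1 − f) ≈ 3.982/0.2929 ≈ 13.595 mcg/mL.

13.6 mcg/mL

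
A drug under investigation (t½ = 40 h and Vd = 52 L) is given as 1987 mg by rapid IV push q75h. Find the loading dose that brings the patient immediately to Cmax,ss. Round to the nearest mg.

2732 mg

f = (1/2)^(75/40) ≈ 0.272627; accumulation ratio R = 1/(1−f) ≈ 1.37481.
Loading dose to hit Cmax,ss on first dose: D_load = D_maint·R ≈ 1987 × 1.37481 ≈ 2731.75 mg.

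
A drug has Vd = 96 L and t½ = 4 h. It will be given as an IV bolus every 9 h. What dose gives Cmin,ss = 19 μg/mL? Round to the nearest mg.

6852 mg

τ/t½ = 9/4 ≈ 2.25, so f = (1/2)^(9/4) ≈ 0.210224.
Cmin,ss = (D/Vd)·f/(1−f), so D = Cmin,ss·Vd·(1−f)/f.
D = 19 × 96 × (1−f)/f ≈ 19 × 96 × 3.75683 ≈ 6852.46 mg.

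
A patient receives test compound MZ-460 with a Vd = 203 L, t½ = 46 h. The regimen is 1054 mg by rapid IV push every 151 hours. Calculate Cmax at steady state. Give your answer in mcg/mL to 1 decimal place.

5.8 mcg/mL

k = ln2/t½ = ln2/46 ≈ 0.015068 h⁻¹; fraction remaining f = e^(−kτ) = e^(−0.015068×151) ≈ 0.1028.
At steady state, accumulation factor R = 1/(1 − e^(−kτ)) ≈ 1.1146.
Single-dose peak C₀ = D/Vd = 1054/203 ≈ 5.192 mcg/mL.
Steady-state peak Cmax,ss = C₀·R ≈ 5.192 × 1.1146 ≈ 5.787 mcg/mL.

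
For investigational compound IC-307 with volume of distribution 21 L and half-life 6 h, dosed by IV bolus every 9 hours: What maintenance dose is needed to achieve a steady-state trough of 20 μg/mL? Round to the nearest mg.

τ/t½ = 9/6 ≈ 1.5, so f = (1/2)^(9/6) ≈ 0.353553.
Cmin,ss = (D/Vd)·f/(1−f), so D = Cmin,ss·Vd·(1−f)/f.
D = 20 × 21 × (1−f)/f ≈ 20 × 21 × 1.82843 ≈ 767.94 mg.

768 mg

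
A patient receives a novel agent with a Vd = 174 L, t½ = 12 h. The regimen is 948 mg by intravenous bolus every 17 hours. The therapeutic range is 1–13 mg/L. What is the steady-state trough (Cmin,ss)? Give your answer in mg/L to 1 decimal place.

τ/t½ = 17/12 ≈ 1.4167, so fraction remaining f = (1/2)^(17/12) ≈ 0.3746.
At steady state, accumulation factor R = 1/(1 − e^(−kτ)) ≈ 1.5990.
Single-dose peak C₀ = D/Vd = 948/174 ≈ 5.448 mg/L.
Steady-state peak Cmax,ss = C₀·R ≈ 5.448 × 1.5990 ≈ 8.711 mg/L.
One interval later, Cmin,ss = Cmax,ss·e^(−kτ) ≈ 8.711 × 0.3746 ≈ 3.263 mg/L.
Trough 3.3 mg/L vs MEC 1 mg/L: adequate.

3.3 mg/L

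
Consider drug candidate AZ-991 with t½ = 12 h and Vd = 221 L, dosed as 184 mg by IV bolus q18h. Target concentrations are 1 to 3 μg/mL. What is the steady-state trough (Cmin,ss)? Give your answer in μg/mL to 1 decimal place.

0.5 μg/mL

Over one 18-h interval, 18/12 ≈ 1.5 half-lives elapse, leaving f ≈ 0.3536 of each dose.
Single-dose peak C₀ = D/Vd = 184/221 ≈ 0.833 μg/mL.
Steady-state trough Cmin,ss = C₀·f/(1−f) ≈ 0.833 × 0.3536/0.6464 ≈ 0.456 μg/mL.
Trough 0.5 μg/mL vs MEC 1 μg/mL: subtherapeutic.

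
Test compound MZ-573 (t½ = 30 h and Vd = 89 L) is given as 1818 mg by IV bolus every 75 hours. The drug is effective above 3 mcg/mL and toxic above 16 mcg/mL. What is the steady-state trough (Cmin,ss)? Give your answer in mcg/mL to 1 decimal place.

Over one 75-h interval, 75/30 ≈ 2.5 half-lives elapse, leaving f ≈ 0.1768 of each dose.
Each bolus raises the concentration by D/Vd = 1818/89 ≈ 20.427 mcg/mL.
Steady-state trough Cmin,ss = C₀·f/(1−f) ≈ 20.427 × 0.1768/0.8232 ≈ 4.387 mcg/mL.
Trough 4.4 mcg/mL vs MEC 3 mcg/mL: adequate.

4.4 mcg/mL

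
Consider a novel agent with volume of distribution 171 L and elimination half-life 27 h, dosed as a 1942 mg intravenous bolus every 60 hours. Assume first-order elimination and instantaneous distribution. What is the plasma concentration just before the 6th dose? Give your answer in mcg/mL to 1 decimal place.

3.1 mcg/mL

f = (1/2)^(τ/t½) = (1/2)^(60/27) ≈ 0.2143.
C₀ = D/Vd = 1942/171 ≈ 11.357 mcg/mL.
Before the 6th dose, 5 doses have been given. Superposition: Cmin = C₀·(f + f² + … + f^5).
≈ 11.357 × (0.2143 + 0.0459 + 0.0098 + 0.0021 + 0.0005) ≈ 11.357 × 0.2726 ≈ 3.096 mcg/mL.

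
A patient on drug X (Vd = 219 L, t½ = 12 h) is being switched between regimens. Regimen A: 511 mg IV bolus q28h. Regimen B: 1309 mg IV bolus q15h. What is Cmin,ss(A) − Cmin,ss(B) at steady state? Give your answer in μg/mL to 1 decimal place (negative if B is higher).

Regimen A: f = (1/2)^(28/12) ≈ 0.1984; Cmin,ss = (511/219)·f/(1−f) ≈ 0.578 μg/mL.
Regimen B: f = (1/2)^(15/12) ≈ 0.4204; Cmin,ss = (1309/219)·f/(1−f) ≈ 4.335 μg/mL.
Difference ≈ 0.578 − 4.335 ≈ -3.757 μg/mL.

-3.8 μg/mL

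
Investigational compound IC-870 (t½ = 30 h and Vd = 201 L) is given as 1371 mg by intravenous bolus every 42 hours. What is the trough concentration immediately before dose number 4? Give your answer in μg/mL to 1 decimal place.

3.9 μg/mL

f = (1/2)^(τ/t½) = (1/2)^(42/30) ≈ 0.3789.
C₀ = D/Vd = 1371/201 ≈ 6.821 μg/mL.
Before the 4th dose, 3 doses have been given. Superposition: Cmin = C₀·(f + f² + … + f^3).
≈ 6.821 × (0.3789 + 0.1436 + 0.0544) ≈ 6.821 × 0.5769 ≈ 3.935 μg/mL.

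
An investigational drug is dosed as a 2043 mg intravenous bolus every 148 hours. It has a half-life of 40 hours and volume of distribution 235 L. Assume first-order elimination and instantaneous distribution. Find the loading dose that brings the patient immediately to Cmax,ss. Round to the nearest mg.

f = (1/2)^(148/40) ≈ 0.076947; accumulation ratio R = 1/(1−f) ≈ 1.08336.
Loading dose to hit Cmax,ss on first dose: D_load = D_maint·R ≈ 2043 × 1.08336 ≈ 2213.30 mg.

2213 mg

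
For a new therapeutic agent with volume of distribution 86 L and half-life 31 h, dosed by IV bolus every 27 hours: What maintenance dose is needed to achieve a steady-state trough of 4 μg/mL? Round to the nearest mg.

τ/t½ = 27/31 ≈ 0.87097, so f = (1/2)^(27/31) ≈ 0.546780.
Cmin,ss = (D/Vd)·f/(1−f), so D = Cmin,ss·Vd·(1−f)/f.
D = 4 × 86 × (1−f)/f ≈ 4 × 86 × 0.82889 ≈ 285.14 mg.

285 mg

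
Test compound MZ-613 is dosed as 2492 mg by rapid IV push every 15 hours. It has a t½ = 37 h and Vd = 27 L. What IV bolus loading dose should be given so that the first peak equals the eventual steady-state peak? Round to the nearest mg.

f = (1/2)^(15/37) ≈ 0.755024; accumulation ratio R = 1/(1−f) ≈ 4.08203.
Loading dose to hit Cmax,ss on first dose: D_load = D_maint·R ≈ 2492 × 4.08203 ≈ 10172.42 mg.

10172 mg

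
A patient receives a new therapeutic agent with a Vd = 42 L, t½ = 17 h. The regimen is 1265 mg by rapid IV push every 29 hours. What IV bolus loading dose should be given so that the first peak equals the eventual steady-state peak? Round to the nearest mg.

f = (1/2)^(29/17) ≈ 0.306534; accumulation ratio R = 1/(1−f) ≈ 1.44203.
Loading dose to hit Cmax,ss on first dose: D_load = D_maint·R ≈ 1265 × 1.44203 ≈ 1824.17 mg.

1824 mg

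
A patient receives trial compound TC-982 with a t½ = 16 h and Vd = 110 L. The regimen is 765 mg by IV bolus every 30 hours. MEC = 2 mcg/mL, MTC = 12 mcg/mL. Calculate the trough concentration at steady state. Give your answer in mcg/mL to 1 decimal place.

2.6 mcg/mL

k = ln2/t½ = ln2/16 ≈ 0.043322 h⁻¹; fraction remaining f = e^(−kτ) = e^(−0.043322×30) ≈ 0.2726.
At steady state, accumulation factor R = 1/(1 − e^(−kτ)) ≈ 1.3748.
Each bolus raises the concentration by D/Vd = 765/110 ≈ 6.955 mcg/mL.
Steady-state peak Cmax,ss = C₀·R ≈ 6.955 × 1.3748 ≈ 9.562 mcg/mL.
One interval later, Cmin,ss = Cmax,ss·e^(−kτ) ≈ 9.562 × 0.2726 ≈ 2.607 mcg/mL.
Trough 2.6 mcg/mL vs MEC 2 mcg/mL: adequate.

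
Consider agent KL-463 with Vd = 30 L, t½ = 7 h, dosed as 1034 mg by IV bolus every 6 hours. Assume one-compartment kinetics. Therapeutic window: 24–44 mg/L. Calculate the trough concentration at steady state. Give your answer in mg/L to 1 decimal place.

τ/t½ = 6/7 ≈ 0.85714, so fraction remaining f = (1/2)^(6/7) ≈ 0.5520.
Accumulation ratio R = 1/(1 − f) ≈ 1/0.4480 ≈ 2.2321.
Single-dose peak C₀ = D/Vd = 1034/30 ≈ 34.467 mg/L.
Steady-state peak Cmax,ss = C₀·R ≈ 34.467 × 2.2321 ≈ 76.934 mg/L.
Steady-state trough Cmin,ss = Cmax,ss·f ≈ 76.934 × 0.5520 ≈ 42.468 mg/L.
Trough 42.5 mg/L vs MEC 24 mg/L: adequate.

42.5 mg/L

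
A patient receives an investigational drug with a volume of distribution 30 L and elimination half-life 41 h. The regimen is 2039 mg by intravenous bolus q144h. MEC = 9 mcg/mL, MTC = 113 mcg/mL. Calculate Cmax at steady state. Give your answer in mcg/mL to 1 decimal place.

74.5 mcg/mL

k = ln2/t½ = ln2/41 ≈ 0.016906 h⁻¹; fraction remaining f = e^(−kτ) = e^(−0.016906×144) ≈ 0.0876.
At steady state, accumulation factor R = 1/(1 − e^(−kτ)) ≈ 1.0960.
Each bolus raises the concentration by D/Vd = 2039/30 ≈ 67.967 mcg/mL.
Cmax,ss = C₀/(1 − f) ≈ 67.967/0.9124 ≈ 74.493 mcg/mL.
Peak 74.5 mcg/mL vs MTC 113 mcg/mL: below toxic threshold.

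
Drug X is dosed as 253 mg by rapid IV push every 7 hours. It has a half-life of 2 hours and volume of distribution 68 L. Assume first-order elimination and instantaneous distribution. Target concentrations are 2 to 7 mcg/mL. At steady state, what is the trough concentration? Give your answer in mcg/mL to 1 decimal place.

τ/t½ = 7/2 ≈ 3.5, so fraction remaining f = (1/2)^(7/2) ≈ 0.0884.
Accumulation ratio R = 1/(1 − f) ≈ 1/0.9116 ≈ 1.0970.
Single-dose peak C₀ = D/Vd = 253/68 ≈ 3.721 mcg/mL.
Steady-state peak Cmax,ss = C₀·R ≈ 3.721 × 1.0970 ≈ 4.082 mcg/mL.
One interval later, Cmin,ss = Cmax,ss·e^(−kτ) ≈ 4.082 × 0.0884 ≈ 0.361 mcg/mL.
Trough 0.4 mcg/mL vs MEC 2 mcg/mL: subtherapeutic.

0.4 mcg/mL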